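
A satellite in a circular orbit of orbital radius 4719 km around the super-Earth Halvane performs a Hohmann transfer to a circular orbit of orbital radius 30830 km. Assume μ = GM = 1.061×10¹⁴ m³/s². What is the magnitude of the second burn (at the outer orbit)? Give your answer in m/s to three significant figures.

Δv ≈ 899 m/s

r₁ = 4719 km = 4.719×10⁶ m.
r₂ = 30830 km = 3.083×10⁷ m.
Transfer ellipse a_t = (r₁ + r₂)/2 = 1.777×10⁷ m.
At r₁: circular v_c1 = √(μ/r₁) = 4742 m/s; transfer-periapsis v_p = √[μ(2/r₁ − 1/a_t)] = 6245 m/s.
At r₂: circular v_c2 = √(μ/r₂) = 1855 m/s; transfer-apoapsis v_a = √[μ(2/r₂ − 1/a_t)] = 955.9 m/s.
Δv₂ = v_c2 − v_a = 899.2 m/s.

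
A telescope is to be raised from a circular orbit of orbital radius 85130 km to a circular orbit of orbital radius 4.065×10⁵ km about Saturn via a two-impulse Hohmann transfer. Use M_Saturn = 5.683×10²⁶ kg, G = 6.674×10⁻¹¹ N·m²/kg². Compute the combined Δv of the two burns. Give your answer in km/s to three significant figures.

μ = GM = 6.674×10⁻¹¹ × 5.683×10²⁶ = 3.793×10¹⁶ m³/s².
r₁ = 85130 km = 8.513×10⁷ m.
r₂ = 4.065×10⁵ km = 4.065×10⁸ m.
Transfer ellipse a_t = (r₁ + r₂)/2 = 2.458×10⁸ m.
At r₁: circular v_c1 = √(μ/r₁) = 21110 m/s; transfer-perikrone v_p = √[μ(2/r₁ − 1/a_t)] = 27140 m/s.
Δv₁ = v_p − v_c1 = 6036 m/s.
At r₂: circular v_c2 = √(μ/r₂) = 9659 m/s; transfer-apokrone v_a = √[μ(2/r₂ − 1/a_t)] = 5684 m/s.
Δv₂ = v_c2 − v_a = 3975 m/s.
Total Δv = Δv₁ + Δv₂ = 10010 m/s = 10.01 km/s.

Δv_total ≈ 10.0 km/s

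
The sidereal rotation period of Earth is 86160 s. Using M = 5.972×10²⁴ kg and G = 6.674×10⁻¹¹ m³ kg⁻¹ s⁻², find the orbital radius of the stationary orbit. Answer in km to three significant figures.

r_sync ≈ 42200 km

μ = GM = 6.674×10⁻¹¹ × 5.972×10²⁴ = 3.986×10¹⁴ m³/s².
A synchronous orbit has period T, so by Kepler's third law a = (μT²/4π²)^(1/3).
μT²/4π² = 3.986×10¹⁴ × (8.616×10⁴)² / 39.48 = 7.495×10²² m³.
a = 4.216×10⁷ m = 42162 km.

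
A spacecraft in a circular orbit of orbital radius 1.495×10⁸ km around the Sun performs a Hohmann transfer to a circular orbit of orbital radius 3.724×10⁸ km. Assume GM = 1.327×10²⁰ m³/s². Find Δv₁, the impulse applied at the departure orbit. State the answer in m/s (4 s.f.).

r₁ = 1.495×10⁸ km = 1.495×10¹¹ m.
r₂ = 3.724×10⁸ km = 3.724×10¹¹ m.
Transfer ellipse a_t = (r₁ + r₂)/2 = 2.610×10¹¹ m.
At r₁: circular v_c1 = √(μ/r₁) = 29790 m/s; transfer-perihelion v_p = √[μ(2/r₁ − 1/a_t)] = 35590 m/s.
Δv₁ = v_p − v_c1 = 5798 m/s.

Δv ≈ 5798 m/s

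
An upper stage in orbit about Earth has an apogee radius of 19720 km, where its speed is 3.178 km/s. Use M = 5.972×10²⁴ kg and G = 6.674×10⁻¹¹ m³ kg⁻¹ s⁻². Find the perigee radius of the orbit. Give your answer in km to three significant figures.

perigee radius ≈ 6570 km

μ = GM = 6.674×10⁻¹¹ × 5.972×10²⁴ = 3.986×10¹⁴ m³/s².
r_a = 1.972×10⁷ m.
Specific energy ε = v²/2 − μ/r = -1.516×10⁷ J/kg, so a = −μ/(2ε) = 1.314×10⁷ m.
The apsides satisfy r_p + r_a = 2a, so the perigee radius is 2a − r_a = 6.568×10⁶ m = 6568.1 km.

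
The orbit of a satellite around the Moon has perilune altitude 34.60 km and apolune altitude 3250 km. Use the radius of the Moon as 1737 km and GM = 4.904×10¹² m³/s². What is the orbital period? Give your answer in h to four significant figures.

T ≈ 4.896 h

r_p = 1737 + 34.60 = 1771.6 km = 1.7716×10⁶ m.
r_a = 1737 + 3250 = 4987.0 km = 4.9870×10⁶ m.
Semi-major axis a = (r_p + r_a)/2 = (1771.6 + 4987.0)/2 = 3379.3 km = 3.379×10⁶ m.
By Kepler's third law T = 2π√(a³/μ) = 2π × 2.805×10³ = 1.763×10⁴ s.
= 4.896 h.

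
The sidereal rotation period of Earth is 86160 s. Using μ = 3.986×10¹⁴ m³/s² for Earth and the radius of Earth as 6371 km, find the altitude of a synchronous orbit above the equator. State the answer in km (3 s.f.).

h_sync ≈ 35800 km

A synchronous orbit has period T, so by Kepler's third law a = (μT²/4π²)^(1/3).
μT²/4π² = 3.986×10¹⁴ × (8.616×10⁴)² / 39.48 = 7.495×10²² m³.
a = 4.216×10⁷ m = 42163 km.
Altitude h = a − R = 42163 − 6371 = 35792 km.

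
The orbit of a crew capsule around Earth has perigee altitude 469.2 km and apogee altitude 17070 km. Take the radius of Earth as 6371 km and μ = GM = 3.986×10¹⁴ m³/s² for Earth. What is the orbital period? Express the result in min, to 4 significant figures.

T ≈ 309.0 min

r_p = 6371 + 469.2 = 6840.2 km = 6.8402×10⁶ m.
r_a = 6371 + 17070 = 23441 km = 2.3441×10⁷ m.
Semi-major axis a = (r_p + r_a)/2 = (6840.2 + 23441)/2 = 15141 km = 1.514×10⁷ m.
By Kepler's third law T = 2π√(a³/μ) = 2π × 2.951×10³ = 1.854×10⁴ s.
= 309.0 min.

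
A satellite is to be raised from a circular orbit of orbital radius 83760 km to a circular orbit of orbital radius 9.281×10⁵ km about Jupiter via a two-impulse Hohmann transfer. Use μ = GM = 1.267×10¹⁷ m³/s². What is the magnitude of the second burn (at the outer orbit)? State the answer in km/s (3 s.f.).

Δv ≈ 6.93 km/s

r₁ = 83760 km = 8.376×10⁷ m.
r₂ = 9.281×10⁵ km = 9.281×10⁸ m.
Transfer ellipse a_t = (r₁ + r₂)/2 = 5.059×10⁸ m.
At r₁: circular v_c1 = √(μ/r₁) = 38890 m/s; transfer-perijove v_p = √[μ(2/r₁ − 1/a_t)] = 52680 m/s.
At r₂: circular v_c2 = √(μ/r₂) = 11680 m/s; transfer-apojove v_a = √[μ(2/r₂ − 1/a_t)] = 4754 m/s.
Δv₂ = v_c2 − v_a = 6930 m/s.
= 6.930 km/s.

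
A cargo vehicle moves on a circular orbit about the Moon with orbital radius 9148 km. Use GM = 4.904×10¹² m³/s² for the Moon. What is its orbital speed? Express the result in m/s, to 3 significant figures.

v ≈ 732 m/s

r = 9148 km = 9.148×10⁶ m.
For a circular orbit v = √(μ/r) = √(4.904×10¹² / 9.148×10⁶) = √(5.361×10⁵) = 732.2 m/s.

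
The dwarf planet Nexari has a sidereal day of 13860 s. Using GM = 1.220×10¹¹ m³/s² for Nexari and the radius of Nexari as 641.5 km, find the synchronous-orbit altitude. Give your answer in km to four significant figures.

h_sync ≈ 198.9 km

A synchronous orbit has period T, so by Kepler's third law a = (μT²/4π²)^(1/3).
μT²/4π² = 1.220×10¹¹ × (1.386×10⁴)² / 39.48 = 5.936×10¹⁷ m³.
a = 8.404×10⁵ m = 840.44 km.
Altitude h = a − R = 840.44 − 641.5 = 198.94 km.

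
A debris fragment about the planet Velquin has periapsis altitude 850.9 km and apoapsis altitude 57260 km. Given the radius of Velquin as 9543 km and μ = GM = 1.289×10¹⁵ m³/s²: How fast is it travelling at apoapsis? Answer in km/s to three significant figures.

r_p = 9543 + 850.9 = 10394 km = 1.0394×10⁷ m.
r_a = 9543 + 57260 = 66803 km = 6.6803×10⁷ m.
Semi-major axis a = (r_p + r_a)/2 = 38598 km = 3.860×10⁷ m.
Vis-viva: v² = μ(2/r − 1/a) = 1.289×10¹⁵ × (2.994×10⁻⁸ − 2.591×10⁻⁸) = 5.196×10⁶ m²/s².
v = 2279 m/s = 2.279 km/s.

v ≈ 2.28 km/s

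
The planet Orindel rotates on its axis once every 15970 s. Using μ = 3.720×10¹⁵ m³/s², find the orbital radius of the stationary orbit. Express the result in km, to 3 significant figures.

A synchronous orbit has period T, so by Kepler's third law a = (μT²/4π²)^(1/3).
μT²/4π² = 3.720×10¹⁵ × (1.597×10⁴)² / 39.48 = 2.403×10²² m³.
a = 2.886×10⁷ m = 28858 km.

r_sync ≈ 28900 km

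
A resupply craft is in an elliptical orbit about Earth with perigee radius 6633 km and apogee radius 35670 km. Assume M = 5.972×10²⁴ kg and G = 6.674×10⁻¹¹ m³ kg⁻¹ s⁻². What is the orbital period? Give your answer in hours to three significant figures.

T ≈ 8.50 hours

μ = GM = 6.674×10⁻¹¹ × 5.972×10²⁴ = 3.986×10¹⁴ m³/s².
Semi-major axis a = (r_p + r_a)/2 = (6633.0 + 35670)/2 = 21152 km = 2.115×10⁷ m.
By Kepler's third law T = 2π√(a³/μ) = 2π × 4.873×10³ = 3.062×10⁴ s.
= 8.504 hours.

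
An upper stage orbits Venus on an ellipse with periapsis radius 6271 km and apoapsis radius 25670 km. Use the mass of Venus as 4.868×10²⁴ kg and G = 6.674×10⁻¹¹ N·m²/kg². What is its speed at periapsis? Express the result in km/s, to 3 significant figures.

μ = GM = 6.674×10⁻¹¹ × 4.868×10²⁴ = 3.249×10¹⁴ m³/s².
Semi-major axis a = (r_p + r_a)/2 = 15970 km = 1.597×10⁷ m.
Vis-viva: v² = μ(2/r − 1/a) = 3.249×10¹⁴ × (3.189×10⁻⁷ − 6.262×10⁻⁸) = 8.327×10⁷ m²/s².
v = 9125 m/s = 9.125 km/s.

v ≈ 9.13 km/s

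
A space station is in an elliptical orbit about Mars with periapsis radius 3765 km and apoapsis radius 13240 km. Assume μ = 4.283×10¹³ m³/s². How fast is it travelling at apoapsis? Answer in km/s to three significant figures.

v ≈ 1.20 km/s

Semi-major axis a = (r_p + r_a)/2 = 8502.5 km = 8.502×10⁶ m.
Vis-viva: v² = μ(2/r − 1/a) = 4.283×10¹³ × (1.511×10⁻⁷ − 1.176×10⁻⁷) = 1.432×10⁶ m²/s².
v = 1197 m/s = 1.197 km/s.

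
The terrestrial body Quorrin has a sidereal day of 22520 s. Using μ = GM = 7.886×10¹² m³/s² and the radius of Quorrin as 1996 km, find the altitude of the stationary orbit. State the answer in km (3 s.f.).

A synchronous orbit has period T, so by Kepler's third law a = (μT²/4π²)^(1/3).
μT²/4π² = 7.886×10¹² × (2.252×10⁴)² / 39.48 = 1.013×10²⁰ m³.
a = 4.662×10⁶ m = 4661.7 km.
Altitude h = a − R = 4661.7 − 1996 = 2665.7 km.

h_sync ≈ 2670 km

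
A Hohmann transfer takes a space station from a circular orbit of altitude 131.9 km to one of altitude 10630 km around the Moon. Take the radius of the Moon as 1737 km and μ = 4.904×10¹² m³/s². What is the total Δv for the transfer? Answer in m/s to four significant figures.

r₁ = 1737 + 131.9 = 1868.9 km = 1.8689×10⁶ m.
r₂ = 1737 + 10630 = 12367 km = 1.2367×10⁷ m.
Transfer ellipse a_t = (r₁ + r₂)/2 = 7.118×10⁶ m.
At r₁: circular v_c1 = √(μ/r₁) = 1620 m/s; transfer-perilune v_p = √[μ(2/r₁ − 1/a_t)] = 2135 m/s.
Δv₁ = v_p − v_c1 = 515.3 m/s.
At r₂: circular v_c2 = √(μ/r₂) = 629.7 m/s; transfer-apolune v_a = √[μ(2/r₂ − 1/a_t)] = 322.7 m/s.
Δv₂ = v_c2 − v_a = 307.0 m/s.
Total Δv = Δv₁ + Δv₂ = 822.4 m/s.

Δv_total ≈ 822.4 m/s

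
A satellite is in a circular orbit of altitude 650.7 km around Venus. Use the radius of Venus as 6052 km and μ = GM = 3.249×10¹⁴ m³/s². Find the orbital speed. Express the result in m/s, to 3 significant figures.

v ≈ 6960 m/s

r = 6052 + 650.7 = 6702.7 km = 6.7027×10⁶ m.
For a circular orbit v = √(μ/r) = √(3.249×10¹⁴ / 6.703×10⁶) = √(4.847×10⁷) = 6962 m/s.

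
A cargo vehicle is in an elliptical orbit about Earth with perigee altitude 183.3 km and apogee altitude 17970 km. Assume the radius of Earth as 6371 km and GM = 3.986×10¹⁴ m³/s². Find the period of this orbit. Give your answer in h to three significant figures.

r_p = 6371 + 183.3 = 6554.3 km = 6.5543×10⁶ m.
r_a = 6371 + 17970 = 24341 km = 2.4341×10⁷ m.
Semi-major axis a = (r_p + r_a)/2 = (6554.3 + 24341)/2 = 15448 km = 1.545×10⁷ m.
By Kepler's third law T = 2π√(a³/μ) = 2π × 3.041×10³ = 1.911×10⁴ s.
= 5.308 h.

T ≈ 5.31 h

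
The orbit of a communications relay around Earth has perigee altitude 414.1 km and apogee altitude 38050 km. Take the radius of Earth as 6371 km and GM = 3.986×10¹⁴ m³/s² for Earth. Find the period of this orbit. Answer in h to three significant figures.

T ≈ 11.3 h

r_p = 6371 + 414.1 = 6785.1 km = 6.7851×10⁶ m.
r_a = 6371 + 38050 = 44421 km = 4.4421×10⁷ m.
Semi-major axis a = (r_p + r_a)/2 = (6785.1 + 44421)/2 = 25603 km = 2.560×10⁷ m.
By Kepler's third law T = 2π√(a³/μ) = 2π × 6.489×10³ = 4.077×10⁴ s.
= 11.33 h.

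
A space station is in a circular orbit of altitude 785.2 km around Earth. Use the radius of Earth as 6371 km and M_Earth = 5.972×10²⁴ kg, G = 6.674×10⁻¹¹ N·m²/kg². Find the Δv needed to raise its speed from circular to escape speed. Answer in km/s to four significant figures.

μ = GM = 6.674×10⁻¹¹ × 5.972×10²⁴ = 3.986×10¹⁴ m³/s².
r = 6371 + 785.2 = 7156.2 km = 7.1562×10⁶ m.
Circular speed v_c = √(μ/r) = 7463 m/s.
Escape speed v_esc = √(2μ/r) = √2 × v_c = 10550 m/s.
Δv = v_esc − v_c = 3091 m/s = 3.091 km/s.

Δv ≈ 3.091 km/s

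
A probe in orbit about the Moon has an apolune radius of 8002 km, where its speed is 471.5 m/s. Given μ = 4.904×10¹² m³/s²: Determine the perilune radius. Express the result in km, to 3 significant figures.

perilune radius ≈ 1770 km

r_a = 8.002×10⁶ m.
Specific energy ε = v²/2 − μ/r = -5.017×10⁵ J/kg, so a = −μ/(2ε) = 4.887×10⁶ m.
The apsides satisfy r_p + r_a = 2a, so the perilune radius is 2a − r_a = 1.773×10⁶ m = 1772.9 km.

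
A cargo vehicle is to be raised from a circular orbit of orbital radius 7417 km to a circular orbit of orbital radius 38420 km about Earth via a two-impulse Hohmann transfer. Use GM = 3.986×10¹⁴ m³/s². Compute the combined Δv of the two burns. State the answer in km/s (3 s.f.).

r₁ = 7417 km = 7.417×10⁶ m.
r₂ = 38420 km = 3.842×10⁷ m.
Transfer ellipse a_t = (r₁ + r₂)/2 = 2.292×10⁷ m.
At r₁: circular v_c1 = √(μ/r₁) = 7331 m/s; transfer-perigee v_p = √[μ(2/r₁ − 1/a_t)] = 9492 m/s.
Δv₁ = v_p − v_c1 = 2161 m/s.
At r₂: circular v_c2 = √(μ/r₂) = 3221 m/s; transfer-apogee v_a = √[μ(2/r₂ − 1/a_t)] = 1832 m/s.
Δv₂ = v_c2 − v_a = 1389 m/s.
Total Δv = Δv₁ + Δv₂ = 3549 m/s = 3.549 km/s.

Δv_total ≈ 3.55 km/s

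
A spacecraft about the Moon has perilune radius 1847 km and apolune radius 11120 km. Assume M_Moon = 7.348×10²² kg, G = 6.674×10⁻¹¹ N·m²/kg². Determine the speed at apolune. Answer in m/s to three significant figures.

v ≈ 354 m/s

μ = GM = 6.674×10⁻¹¹ × 7.348×10²² = 4.904×10¹² m³/s².
Semi-major axis a = (r_p + r_a)/2 = 6483.5 km = 6.484×10⁶ m.
Vis-viva: v² = μ(2/r − 1/a) = 4.904×10¹² × (1.799×10⁻⁷ − 1.542×10⁻⁷) = 1.256×10⁵ m²/s².
v = 354.4 m/s.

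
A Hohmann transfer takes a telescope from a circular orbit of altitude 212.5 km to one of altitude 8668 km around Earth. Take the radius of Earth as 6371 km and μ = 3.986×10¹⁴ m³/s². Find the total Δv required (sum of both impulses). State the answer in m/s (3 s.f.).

r₁ = 6371 + 212.5 = 6583.5 km = 6.5835×10⁶ m.
r₂ = 6371 + 8668 = 15039 km = 1.5039×10⁷ m.
Transfer ellipse a_t = (r₁ + r₂)/2 = 1.081×10⁷ m.
At r₁: circular v_c1 = √(μ/r₁) = 7781 m/s; transfer-perigee v_p = √[μ(2/r₁ − 1/a_t)] = 9177 m/s.
Δv₁ = v_p − v_c1 = 1396 m/s.
At r₂: circular v_c2 = √(μ/r₂) = 5148 m/s; transfer-apogee v_a = √[μ(2/r₂ − 1/a_t)] = 4017 m/s.
Δv₂ = v_c2 − v_a = 1131 m/s.
Total Δv = Δv₁ + Δv₂ = 2527 m/s.

Δv_total ≈ 2530 m/s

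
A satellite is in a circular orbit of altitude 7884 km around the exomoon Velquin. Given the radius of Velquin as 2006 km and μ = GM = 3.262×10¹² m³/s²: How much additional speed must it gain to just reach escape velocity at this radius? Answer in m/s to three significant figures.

r = 2006 + 7884 = 9890.0 km = 9.8900×10⁶ m.
Circular speed v_c = √(μ/r) = 574.3 m/s.
Escape speed v_esc = √(2μ/r) = √2 × v_c = 812.2 m/s.
Δv = v_esc − v_c = 237.9 m/s.

Δv ≈ 238 m/s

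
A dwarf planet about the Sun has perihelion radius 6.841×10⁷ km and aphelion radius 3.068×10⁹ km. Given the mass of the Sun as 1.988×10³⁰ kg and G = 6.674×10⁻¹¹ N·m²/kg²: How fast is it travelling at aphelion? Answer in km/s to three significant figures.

μ = GM = 6.674×10⁻¹¹ × 1.988×10³⁰ = 1.327×10²⁰ m³/s².
Semi-major axis a = (r_p + r_a)/2 = 1.5682×10⁹ km = 1.568×10¹² m.
Vis-viva: v² = μ(2/r − 1/a) = 1.327×10²⁰ × (6.519×10⁻¹³ − 6.377×10⁻¹³) = 1.887×10⁶ m²/s².
v = 1374 m/s = 1.374 km/s.

v ≈ 1.37 km/s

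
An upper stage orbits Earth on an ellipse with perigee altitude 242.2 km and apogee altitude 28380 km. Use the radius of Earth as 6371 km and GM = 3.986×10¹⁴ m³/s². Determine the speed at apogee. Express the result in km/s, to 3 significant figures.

v ≈ 1.92 km/s

r_p = 6371 + 242.2 = 6613.2 km = 6.6132×10⁶ m.
r_a = 6371 + 28380 = 34751 km = 3.4751×10⁷ m.
Semi-major axis a = (r_p + r_a)/2 = 20682 km = 2.068×10⁷ m.
Vis-viva: v² = μ(2/r − 1/a) = 3.986×10¹⁴ × (5.755×10⁻⁸ − 4.835×10⁻⁸) = 3.668×10⁶ m²/s².
v = 1915 m/s = 1.915 km/s.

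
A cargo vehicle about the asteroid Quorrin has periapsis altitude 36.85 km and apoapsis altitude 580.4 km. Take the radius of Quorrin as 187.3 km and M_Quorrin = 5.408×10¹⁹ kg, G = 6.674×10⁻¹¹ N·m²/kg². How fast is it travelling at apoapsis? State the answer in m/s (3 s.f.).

μ = GM = 6.674×10⁻¹¹ × 5.408×10¹⁹ = 3.609×10⁹ m³/s².
r_p = 187.3 + 36.85 = 224.15 km = 2.2415×10⁵ m.
r_a = 187.3 + 580.4 = 767.70 km = 7.6770×10⁵ m.
Semi-major axis a = (r_p + r_a)/2 = 495.93 km = 4.959×10⁵ m.
Vis-viva: v² = μ(2/r − 1/a) = 3.609×10⁹ × (2.605×10⁻⁶ − 2.016×10⁻⁶) = 2.125×10³ m²/s².
v = 46.10 m/s.

v ≈ 46.1 m/s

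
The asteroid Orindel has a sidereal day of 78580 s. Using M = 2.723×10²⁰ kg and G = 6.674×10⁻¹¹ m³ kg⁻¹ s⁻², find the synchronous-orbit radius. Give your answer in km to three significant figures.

r_sync ≈ 1420 km

μ = GM = 6.674×10⁻¹¹ × 2.723×10²⁰ = 1.817×10¹⁰ m³/s².
A synchronous orbit has period T, so by Kepler's third law a = (μT²/4π²)^(1/3).
μT²/4π² = 1.817×10¹⁰ × (7.858×10⁴)² / 39.48 = 2.842×10¹⁸ m³.
a = 1.417×10⁶ m = 1416.6 km.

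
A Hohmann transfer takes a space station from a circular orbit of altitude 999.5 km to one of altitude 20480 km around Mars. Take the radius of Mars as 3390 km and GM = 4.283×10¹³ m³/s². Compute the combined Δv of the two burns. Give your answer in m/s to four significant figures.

r₁ = 3390 + 999.5 = 4389.5 km = 4.3895×10⁶ m.
r₂ = 3390 + 20480 = 23870 km = 2.3870×10⁷ m.
Transfer ellipse a_t = (r₁ + r₂)/2 = 1.413×10⁷ m.
At r₁: circular v_c1 = √(μ/r₁) = 3124 m/s; transfer-periapsis v_p = √[μ(2/r₁ − 1/a_t)] = 4060 m/s.
Δv₁ = v_p − v_c1 = 936.3 m/s.
At r₂: circular v_c2 = √(μ/r₂) = 1340 m/s; transfer-apoapsis v_a = √[μ(2/r₂ − 1/a_t)] = 746.6 m/s.
Δv₂ = v_c2 − v_a = 592.9 m/s.
Total Δv = Δv₁ + Δv₂ = 1529 m/s.

Δv_total ≈ 1529 m/s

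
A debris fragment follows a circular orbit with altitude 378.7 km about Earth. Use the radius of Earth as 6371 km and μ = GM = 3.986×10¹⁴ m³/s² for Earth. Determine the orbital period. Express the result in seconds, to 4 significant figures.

r = 6371 + 378.7 = 6749.7 km = 6.7497×10⁶ m.
Kepler's third law: T = 2π√(r³/μ) = 2π√((6.750×10⁶)³ / 3.986×10¹⁴).
r³/μ = 7.715×10⁵ s², so T = 2π × 8.783×10² = 5.519×10³ s.

T ≈ 5519 seconds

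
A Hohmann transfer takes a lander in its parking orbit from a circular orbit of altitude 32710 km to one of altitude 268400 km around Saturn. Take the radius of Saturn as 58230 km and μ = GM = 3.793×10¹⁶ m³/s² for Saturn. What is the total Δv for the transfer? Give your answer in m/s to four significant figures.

r₁ = 58230 + 32710 = 90940 km = 9.0940×10⁷ m.
r₂ = 58230 + 268400 = 326630 km = 3.2663×10⁸ m.
Transfer ellipse a_t = (r₁ + r₂)/2 = 2.088×10⁸ m.
At r₁: circular v_c1 = √(μ/r₁) = 20420 m/s; transfer-perikrone v_p = √[μ(2/r₁ − 1/a_t)] = 25540 m/s.
Δv₁ = v_p − v_c1 = 5121 m/s.
At r₂: circular v_c2 = √(μ/r₂) = 10780 m/s; transfer-apokrone v_a = √[μ(2/r₂ − 1/a_t)] = 7112 m/s.
Δv₂ = v_c2 − v_a = 3664 m/s.
Total Δv = Δv₁ + Δv₂ = 8786 m/s.

Δv_total ≈ 8786 m/s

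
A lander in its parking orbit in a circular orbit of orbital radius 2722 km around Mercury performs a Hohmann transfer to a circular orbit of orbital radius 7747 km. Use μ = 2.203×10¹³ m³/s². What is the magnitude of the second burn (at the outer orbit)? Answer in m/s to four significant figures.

Δv ≈ 470.3 m/s

r₁ = 2722 km = 2.722×10⁶ m.
r₂ = 7747 km = 7.747×10⁶ m.
Transfer ellipse a_t = (r₁ + r₂)/2 = 5.234×10⁶ m.
At r₁: circular v_c1 = √(μ/r₁) = 2845 m/s; transfer-periherm v_p = √[μ(2/r₁ − 1/a_t)] = 3461 m/s.
At r₂: circular v_c2 = √(μ/r₂) = 1686 m/s; transfer-apoherm v_a = √[μ(2/r₂ − 1/a_t)] = 1216 m/s.
Δv₂ = v_c2 − v_a = 470.3 m/s.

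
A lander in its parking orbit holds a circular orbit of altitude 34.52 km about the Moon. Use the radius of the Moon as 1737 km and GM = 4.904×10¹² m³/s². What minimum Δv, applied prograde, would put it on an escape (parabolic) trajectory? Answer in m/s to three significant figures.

r = 1737 + 34.52 = 1771.5 km = 1.7715×10⁶ m.
Circular speed v_c = √(μ/r) = 1664 m/s.
Escape speed v_esc = √(2μ/r) = √2 × v_c = 2353 m/s.
Δv = v_esc − v_c = 689.2 m/s.

Δv ≈ 689 m/s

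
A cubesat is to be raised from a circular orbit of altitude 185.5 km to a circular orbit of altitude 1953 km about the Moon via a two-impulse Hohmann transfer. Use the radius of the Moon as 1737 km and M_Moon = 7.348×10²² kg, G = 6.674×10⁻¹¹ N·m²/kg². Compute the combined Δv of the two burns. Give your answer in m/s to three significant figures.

Δv_total ≈ 433 m/s

μ = GM = 6.674×10⁻¹¹ × 7.348×10²² = 4.904×10¹² m³/s².
r₁ = 1737 + 185.5 = 1922.5 km = 1.9225×10⁶ m.
r₂ = 1737 + 1953 = 3690.0 km = 3.6900×10⁶ m.
Transfer ellipse a_t = (r₁ + r₂)/2 = 2.806×10⁶ m.
At r₁: circular v_c1 = √(μ/r₁) = 1597 m/s; transfer-perilune v_p = √[μ(2/r₁ − 1/a_t)] = 1831 m/s.
Δv₁ = v_p − v_c1 = 234.3 m/s.
At r₂: circular v_c2 = √(μ/r₂) = 1153 m/s; transfer-apolune v_a = √[μ(2/r₂ − 1/a_t)] = 954.2 m/s.
Δv₂ = v_c2 − v_a = 198.6 m/s.
Total Δv = Δv₁ + Δv₂ = 432.9 m/s.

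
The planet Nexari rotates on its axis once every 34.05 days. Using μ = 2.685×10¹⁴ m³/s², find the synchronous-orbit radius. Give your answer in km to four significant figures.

T = 34.05 days = 2.942×10⁶ s.
A synchronous orbit has period T, so by Kepler's third law a = (μT²/4π²)^(1/3).
μT²/4π² = 2.685×10¹⁴ × (2.942×10⁶)² / 39.48 = 5.886×10²⁵ m³.
a = 3.890×10⁸ m = 3.8900×10⁵ km.

r_sync ≈ 3.890×10⁵ km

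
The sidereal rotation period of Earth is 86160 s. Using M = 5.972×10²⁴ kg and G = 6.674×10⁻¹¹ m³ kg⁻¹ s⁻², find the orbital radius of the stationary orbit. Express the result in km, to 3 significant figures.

μ = GM = 6.674×10⁻¹¹ × 5.972×10²⁴ = 3.986×10¹⁴ m³/s².
A synchronous orbit has period T, so by Kepler's third law a = (μT²/4π²)^(1/3).
μT²/4π² = 3.986×10¹⁴ × (8.616×10⁴)² / 39.48 = 7.495×10²² m³.
a = 4.216×10⁷ m = 42162 km.

r_sync ≈ 42200 km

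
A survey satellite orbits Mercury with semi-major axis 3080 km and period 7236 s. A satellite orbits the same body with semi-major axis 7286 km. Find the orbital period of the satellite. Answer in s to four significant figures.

Kepler's third law: T² ∝ a³, so T₂ = T₁ (a₂/a₁)^(3/2).
a₂/a₁ = 2.366, (a₂/a₁)^(3/2) = 3.638.
T₂ = 7236 × 3.638 = 26330 s.

T₂ ≈ 26330 s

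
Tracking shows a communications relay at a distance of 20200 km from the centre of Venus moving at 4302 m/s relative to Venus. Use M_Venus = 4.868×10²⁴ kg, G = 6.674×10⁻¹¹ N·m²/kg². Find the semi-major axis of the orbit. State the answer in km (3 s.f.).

a ≈ 23800 km

μ = GM = 6.674×10⁻¹¹ × 4.868×10²⁴ = 3.249×10¹⁴ m³/s².
r = 2.020×10⁷ m.
Specific orbital energy ε = v²/2 − μ/r = (4302)²/2 − 3.249×10¹⁴/2.020×10⁷ = -6.830×10⁶ J/kg.
Since ε = −μ/(2a), a = −μ/(2ε) = 2.378×10⁷ m = 23784 km.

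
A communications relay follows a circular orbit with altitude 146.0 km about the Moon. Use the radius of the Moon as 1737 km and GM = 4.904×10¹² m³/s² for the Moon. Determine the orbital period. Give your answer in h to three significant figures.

r = 1737 + 146.0 = 1883.0 km = 1.8830×10⁶ m.
Kepler's third law: T = 2π√(r³/μ) = 2π√((1.883×10⁶)³ / 4.904×10¹²).
r³/μ = 1.361×10⁶ s², so T = 2π × 1.167×10³ = 7.331×10³ s.
Converting: 7.331×10³ s ÷ 3600 = 2.036 h.

T ≈ 2.04 h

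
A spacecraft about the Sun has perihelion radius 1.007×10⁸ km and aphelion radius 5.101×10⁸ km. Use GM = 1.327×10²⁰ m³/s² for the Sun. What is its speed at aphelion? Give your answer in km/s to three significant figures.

v ≈ 9.26 km/s

Semi-major axis a = (r_p + r_a)/2 = 3.0540×10⁸ km = 3.054×10¹¹ m.
Vis-viva: v² = μ(2/r − 1/a) = 1.327×10²⁰ × (3.921×10⁻¹² − 3.274×10⁻¹²) = 8.578×10⁷ m²/s².
v = 9262 m/s = 9.262 km/s.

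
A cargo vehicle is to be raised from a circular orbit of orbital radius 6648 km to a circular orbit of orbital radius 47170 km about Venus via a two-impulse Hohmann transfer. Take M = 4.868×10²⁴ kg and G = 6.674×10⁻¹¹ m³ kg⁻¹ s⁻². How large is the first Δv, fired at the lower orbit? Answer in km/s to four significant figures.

Δv ≈ 2.265 km/s

μ = GM = 6.674×10⁻¹¹ × 4.868×10²⁴ = 3.249×10¹⁴ m³/s².
r₁ = 6648 km = 6.648×10⁶ m.
r₂ = 47170 km = 4.717×10⁷ m.
Transfer ellipse a_t = (r₁ + r₂)/2 = 2.691×10⁷ m.
At r₁: circular v_c1 = √(μ/r₁) = 6991 m/s; transfer-periapsis v_p = √[μ(2/r₁ − 1/a_t)] = 9256 m/s.
Δv₁ = v_p − v_c1 = 2265 m/s.
= 2.265 km/s.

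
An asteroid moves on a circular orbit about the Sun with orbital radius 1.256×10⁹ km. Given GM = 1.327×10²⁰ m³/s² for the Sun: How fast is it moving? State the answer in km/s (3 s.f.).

v ≈ 10.3 km/s

r = 1.256×10⁹ km = 1.256×10¹² m.
For a circular orbit v = √(μ/r) = √(1.327×10²⁰ / 1.256×10¹²) = √(1.057×10⁸) = 10280 m/s.
That is 10.28 km/s.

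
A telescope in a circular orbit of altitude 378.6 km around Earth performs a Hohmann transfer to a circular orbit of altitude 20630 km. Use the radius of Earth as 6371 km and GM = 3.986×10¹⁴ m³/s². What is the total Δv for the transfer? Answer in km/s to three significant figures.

r₁ = 6371 + 378.6 = 6749.6 km = 6.7496×10⁶ m.
r₂ = 6371 + 20630 = 27001 km = 2.7001×10⁷ m.
Transfer ellipse a_t = (r₁ + r₂)/2 = 1.688×10⁷ m.
At r₁: circular v_c1 = √(μ/r₁) = 7685 m/s; transfer-perigee v_p = √[μ(2/r₁ − 1/a_t)] = 9721 m/s.
Δv₁ = v_p − v_c1 = 2036 m/s.
At r₂: circular v_c2 = √(μ/r₂) = 3842 m/s; transfer-apogee v_a = √[μ(2/r₂ − 1/a_t)] = 2430 m/s.
Δv₂ = v_c2 − v_a = 1412 m/s.
Total Δv = Δv₁ + Δv₂ = 3448 m/s = 3.448 km/s.

Δv_total ≈ 3.45 km/s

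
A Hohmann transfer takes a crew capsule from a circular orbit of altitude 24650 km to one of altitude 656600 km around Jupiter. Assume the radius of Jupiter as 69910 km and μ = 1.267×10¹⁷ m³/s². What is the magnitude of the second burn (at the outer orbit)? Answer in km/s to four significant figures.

Δv ≈ 6.868 km/s

r₁ = 69910 + 24650 = 94560 km = 9.4560×10⁷ m.
r₂ = 69910 + 656600 = 726510 km = 7.2651×10⁸ m.
Transfer ellipse a_t = (r₁ + r₂)/2 = 4.105×10⁸ m.
At r₁: circular v_c1 = √(μ/r₁) = 36600 m/s; transfer-perijove v_p = √[μ(2/r₁ − 1/a_t)] = 48690 m/s.
At r₂: circular v_c2 = √(μ/r₂) = 13210 m/s; transfer-apojove v_a = √[μ(2/r₂ − 1/a_t)] = 6338 m/s.
Δv₂ = v_c2 − v_a = 6868 m/s.
= 6.868 km/s.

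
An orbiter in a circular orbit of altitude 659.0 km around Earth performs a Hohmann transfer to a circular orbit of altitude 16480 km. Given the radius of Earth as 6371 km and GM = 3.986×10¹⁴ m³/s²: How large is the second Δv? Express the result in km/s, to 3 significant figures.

Δv ≈ 1.31 km/s

r₁ = 6371 + 659.0 = 7030.0 km = 7.0300×10⁶ m.
r₂ = 6371 + 16480 = 22851 km = 2.2851×10⁷ m.
Transfer ellipse a_t = (r₁ + r₂)/2 = 1.494×10⁷ m.
At r₁: circular v_c1 = √(μ/r₁) = 7530 m/s; transfer-perigee v_p = √[μ(2/r₁ − 1/a_t)] = 9312 m/s.
At r₂: circular v_c2 = √(μ/r₂) = 4177 m/s; transfer-apogee v_a = √[μ(2/r₂ − 1/a_t)] = 2865 m/s.
Δv₂ = v_c2 − v_a = 1312 m/s.
= 1.312 km/s.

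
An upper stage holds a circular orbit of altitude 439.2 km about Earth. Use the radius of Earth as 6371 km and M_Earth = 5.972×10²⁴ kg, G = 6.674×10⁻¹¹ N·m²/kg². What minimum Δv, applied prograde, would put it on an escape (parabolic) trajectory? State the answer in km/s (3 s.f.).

Δv ≈ 3.17 km/s

μ = GM = 6.674×10⁻¹¹ × 5.972×10²⁴ = 3.986×10¹⁴ m³/s².
r = 6371 + 439.2 = 6810.2 km = 6.8102×10⁶ m.
Circular speed v_c = √(μ/r) = 7650 m/s.
Escape speed v_esc = √(2μ/r) = √2 × v_c = 10820 m/s.
Δv = v_esc − v_c = 3169 m/s = 3.169 km/s.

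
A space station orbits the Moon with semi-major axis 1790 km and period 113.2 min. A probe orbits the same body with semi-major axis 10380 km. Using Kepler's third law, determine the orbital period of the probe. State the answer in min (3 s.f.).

Kepler's third law: T² ∝ a³, so T₂ = T₁ (a₂/a₁)^(3/2).
a₂/a₁ = 5.799, (a₂/a₁)^(3/2) = 13.96.
T₂ = 113.2 × 13.96 = 1581 min.

T₂ ≈ 1580 min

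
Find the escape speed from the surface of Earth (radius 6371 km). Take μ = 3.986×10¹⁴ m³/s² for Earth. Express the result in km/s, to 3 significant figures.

v_esc ≈ 11.2 km/s

r = R = 6.371×10⁶ m.
Escape speed v_esc = √(2μ/r) = √(2 × 3.986×10¹⁴ / 6.371×10⁶) = √(1.251×10⁸) = 11190 m/s.
= 11.19 km/s.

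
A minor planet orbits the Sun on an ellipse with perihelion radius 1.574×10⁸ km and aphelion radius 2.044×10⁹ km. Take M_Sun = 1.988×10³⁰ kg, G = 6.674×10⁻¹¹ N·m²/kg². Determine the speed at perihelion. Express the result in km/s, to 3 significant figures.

v ≈ 39.6 km/s

μ = GM = 6.674×10⁻¹¹ × 1.988×10³⁰ = 1.327×10²⁰ m³/s².
Semi-major axis a = (r_p + r_a)/2 = 1.1007×10⁹ km = 1.101×10¹² m.
Vis-viva: v² = μ(2/r − 1/a) = 1.327×10²⁰ × (1.271×10⁻¹¹ − 9.085×10⁻¹³) = 1.565×10⁹ m²/s².
v = 39560 m/s = 39.56 km/s.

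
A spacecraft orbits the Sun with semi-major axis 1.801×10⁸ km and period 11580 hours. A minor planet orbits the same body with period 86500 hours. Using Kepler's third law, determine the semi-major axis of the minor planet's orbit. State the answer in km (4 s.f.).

Kepler's third law: a³ ∝ T², so a₂ = a₁ (T₂/T₁)^(2/3).
T₂/T₁ = 7.470, (T₂/T₁)^(2/3) = 3.821.
a₂ = 1.801×10⁸ × 3.821 = 6.882×10⁸ km.

a₂ ≈ 6.882×10⁸ km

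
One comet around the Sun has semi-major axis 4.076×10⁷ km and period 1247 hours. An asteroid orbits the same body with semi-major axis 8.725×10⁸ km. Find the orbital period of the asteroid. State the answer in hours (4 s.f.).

Kepler's third law: T² ∝ a³, so T₂ = T₁ (a₂/a₁)^(3/2).
a₂/a₁ = 21.41, (a₂/a₁)^(3/2) = 99.04.
T₂ = 1247 × 99.04 = 1.235×10⁵ hours.

T₂ ≈ 1.235×10⁵ hours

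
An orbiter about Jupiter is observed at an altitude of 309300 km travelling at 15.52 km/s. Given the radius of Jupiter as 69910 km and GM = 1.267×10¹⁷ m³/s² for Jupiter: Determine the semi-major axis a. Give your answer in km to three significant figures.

r = 69910 + 309300 = 3.7921×10⁵ km = 3.792×10⁸ m.
Specific orbital energy ε = v²/2 − μ/r = (15520)²/2 − 1.267×10¹⁷/3.792×10⁸ = -2.137×10⁸ J/kg.
Since ε = −μ/(2a), a = −μ/(2ε) = 2.965×10⁸ m = 2.9647×10⁵ km.

a ≈ 2.96×10⁵ km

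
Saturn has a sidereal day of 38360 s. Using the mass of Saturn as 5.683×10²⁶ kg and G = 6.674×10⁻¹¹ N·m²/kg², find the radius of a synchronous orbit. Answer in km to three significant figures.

μ = GM = 6.674×10⁻¹¹ × 5.683×10²⁶ = 3.793×10¹⁶ m³/s².
A synchronous orbit has period T, so by Kepler's third law a = (μT²/4π²)^(1/3).
μT²/4π² = 3.793×10¹⁶ × (3.836×10⁴)² / 39.48 = 1.414×10²⁴ m³.
a = 1.122×10⁸ m = 1.1223×10⁵ km.

r_sync ≈ 1.12×10⁵ km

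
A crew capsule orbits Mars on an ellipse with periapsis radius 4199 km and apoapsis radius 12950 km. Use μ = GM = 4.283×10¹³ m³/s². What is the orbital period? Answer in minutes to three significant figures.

T ≈ 402 minutes

Semi-major axis a = (r_p + r_a)/2 = (4199.0 + 12950)/2 = 8574.5 km = 8.574×10⁶ m.
By Kepler's third law T = 2π√(a³/μ) = 2π × 3.837×10³ = 2.411×10⁴ s.
= 401.8 minutes.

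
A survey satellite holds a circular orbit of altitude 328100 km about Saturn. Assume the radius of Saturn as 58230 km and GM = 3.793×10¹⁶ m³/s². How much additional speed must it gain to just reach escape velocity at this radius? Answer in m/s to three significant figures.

Δv ≈ 4100 m/s

r = 58230 + 328100 = 386330 km = 3.8633×10⁸ m.
Circular speed v_c = √(μ/r) = 9909 m/s.
Escape speed v_esc = √(2μ/r) = √2 × v_c = 14010 m/s.
Δv = v_esc − v_c = 4104 m/s.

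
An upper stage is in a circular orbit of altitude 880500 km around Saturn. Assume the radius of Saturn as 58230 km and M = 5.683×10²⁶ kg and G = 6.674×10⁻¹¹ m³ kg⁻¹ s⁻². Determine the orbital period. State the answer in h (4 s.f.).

T ≈ 257.8 h

μ = GM = 6.674×10⁻¹¹ × 5.683×10²⁶ = 3.793×10¹⁶ m³/s².
r = 58230 + 880500 = 938730 km = 9.3873×10⁸ m.
Kepler's third law: T = 2π√(r³/μ) = 2π√((9.387×10⁸)³ / 3.793×10¹⁶).
r³/μ = 2.181×10¹⁰ s², so T = 2π × 1.477×10⁵ = 9.279×10⁵ s.
Converting: 9.279×10⁵ s ÷ 3600 = 257.8 h.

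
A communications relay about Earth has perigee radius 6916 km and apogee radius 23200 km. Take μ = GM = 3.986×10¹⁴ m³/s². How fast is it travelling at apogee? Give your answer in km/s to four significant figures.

v ≈ 2.809 km/s

Semi-major axis a = (r_p + r_a)/2 = 15058 km = 1.506×10⁷ m.
Vis-viva: v² = μ(2/r − 1/a) = 3.986×10¹⁴ × (8.621×10⁻⁸ − 6.641×10⁻⁸) = 7.891×10⁶ m²/s².
v = 2809 m/s = 2.809 km/s.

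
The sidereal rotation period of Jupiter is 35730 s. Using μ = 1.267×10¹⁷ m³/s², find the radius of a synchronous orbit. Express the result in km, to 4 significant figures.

r_sync ≈ 1.600×10⁵ km

A synchronous orbit has period T, so by Kepler's third law a = (μT²/4π²)^(1/3).
μT²/4π² = 1.267×10¹⁷ × (3.573×10⁴)² / 39.48 = 4.097×10²⁴ m³.
a = 1.600×10⁸ m = 1.6002×10⁵ km.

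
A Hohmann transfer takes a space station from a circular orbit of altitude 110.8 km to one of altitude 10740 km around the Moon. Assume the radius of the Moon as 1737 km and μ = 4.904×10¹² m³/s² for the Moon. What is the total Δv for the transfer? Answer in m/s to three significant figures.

r₁ = 1737 + 110.8 = 1847.8 km = 1.8478×10⁶ m.
r₂ = 1737 + 10740 = 12477 km = 1.2477×10⁷ m.
Transfer ellipse a_t = (r₁ + r₂)/2 = 7.162×10⁶ m.
At r₁: circular v_c1 = √(μ/r₁) = 1629 m/s; transfer-perilune v_p = √[μ(2/r₁ − 1/a_t)] = 2150 m/s.
Δv₁ = v_p − v_c1 = 521.1 m/s.
At r₂: circular v_c2 = √(μ/r₂) = 626.9 m/s; transfer-apolune v_a = √[μ(2/r₂ − 1/a_t)] = 318.4 m/s.
Δv₂ = v_c2 − v_a = 308.5 m/s.
Total Δv = Δv₁ + Δv₂ = 829.6 m/s.

Δv_total ≈ 830 m/s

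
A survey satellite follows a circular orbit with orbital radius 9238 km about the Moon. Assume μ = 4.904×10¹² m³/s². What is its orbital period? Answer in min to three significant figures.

r = 9238 km = 9.238×10⁶ m.
Kepler's third law: T = 2π√(r³/μ) = 2π√((9.238×10⁶)³ / 4.904×10¹²).
r³/μ = 1.608×10⁸ s², so T = 2π × 1.268×10⁴ = 7.967×10⁴ s.
Converting: 7.967×10⁴ s ÷ 60.00 = 1328 min.

T ≈ 1330 min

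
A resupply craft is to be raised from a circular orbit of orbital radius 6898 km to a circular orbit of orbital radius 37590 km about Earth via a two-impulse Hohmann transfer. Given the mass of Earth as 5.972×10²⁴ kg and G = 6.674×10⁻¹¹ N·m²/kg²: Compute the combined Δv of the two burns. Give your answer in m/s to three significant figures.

μ = GM = 6.674×10⁻¹¹ × 5.972×10²⁴ = 3.986×10¹⁴ m³/s².
r₁ = 6898 km = 6.898×10⁶ m.
r₂ = 37590 km = 3.759×10⁷ m.
Transfer ellipse a_t = (r₁ + r₂)/2 = 2.224×10⁷ m.
At r₁: circular v_c1 = √(μ/r₁) = 7601 m/s; transfer-perigee v_p = √[μ(2/r₁ − 1/a_t)] = 9881 m/s.
Δv₁ = v_p − v_c1 = 2280 m/s.
At r₂: circular v_c2 = √(μ/r₂) = 3256 m/s; transfer-apogee v_a = √[μ(2/r₂ − 1/a_t)] = 1813 m/s.
Δv₂ = v_c2 − v_a = 1443 m/s.
Total Δv = Δv₁ + Δv₂ = 3723 m/s.

Δv_total ≈ 3720 m/s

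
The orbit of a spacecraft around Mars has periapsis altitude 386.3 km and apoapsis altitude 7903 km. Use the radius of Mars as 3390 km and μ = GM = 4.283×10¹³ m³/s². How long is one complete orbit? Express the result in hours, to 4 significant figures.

r_p = 3390 + 386.3 = 3776.3 km = 3.7763×10⁶ m.
r_a = 3390 + 7903 = 11293 km = 1.1293×10⁷ m.
Semi-major axis a = (r_p + r_a)/2 = (3776.3 + 11293)/2 = 7534.6 km = 7.535×10⁶ m.
By Kepler's third law T = 2π√(a³/μ) = 2π × 3.160×10³ = 1.986×10⁴ s.
= 5.516 hours.

T ≈ 5.516 hours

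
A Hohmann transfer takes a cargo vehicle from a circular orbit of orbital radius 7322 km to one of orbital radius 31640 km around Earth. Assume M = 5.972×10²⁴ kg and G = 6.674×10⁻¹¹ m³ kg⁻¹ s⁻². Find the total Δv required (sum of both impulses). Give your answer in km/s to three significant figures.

Δv_total ≈ 3.40 km/s

μ = GM = 6.674×10⁻¹¹ × 5.972×10²⁴ = 3.986×10¹⁴ m³/s².
r₁ = 7322 km = 7.322×10⁶ m.
r₂ = 31640 km = 3.164×10⁷ m.
Transfer ellipse a_t = (r₁ + r₂)/2 = 1.948×10⁷ m.
At r₁: circular v_c1 = √(μ/r₁) = 7378 m/s; transfer-perigee v_p = √[μ(2/r₁ − 1/a_t)] = 9403 m/s.
Δv₁ = v_p − v_c1 = 2025 m/s.
At r₂: circular v_c2 = √(μ/r₂) = 3549 m/s; transfer-apogee v_a = √[μ(2/r₂ − 1/a_t)] = 2176 m/s.
Δv₂ = v_c2 − v_a = 1373 m/s.
Total Δv = Δv₁ + Δv₂ = 3398 m/s = 3.398 km/s.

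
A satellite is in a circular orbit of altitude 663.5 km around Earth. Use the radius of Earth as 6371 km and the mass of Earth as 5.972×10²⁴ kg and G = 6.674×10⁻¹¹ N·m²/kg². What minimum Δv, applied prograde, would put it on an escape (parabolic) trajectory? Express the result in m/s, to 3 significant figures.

μ = GM = 6.674×10⁻¹¹ × 5.972×10²⁴ = 3.986×10¹⁴ m³/s².
r = 6371 + 663.5 = 7034.5 km = 7.0345×10⁶ m.
Circular speed v_c = √(μ/r) = 7527 m/s.
Escape speed v_esc = √(2μ/r) = √2 × v_c = 10650 m/s.
Δv = v_esc − v_c = 3118 m/s.

Δv ≈ 3120 m/s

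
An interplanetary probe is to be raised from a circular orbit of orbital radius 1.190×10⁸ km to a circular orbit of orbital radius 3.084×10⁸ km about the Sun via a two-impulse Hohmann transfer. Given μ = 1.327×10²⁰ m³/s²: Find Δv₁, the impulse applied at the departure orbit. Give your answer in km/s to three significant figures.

r₁ = 1.190×10⁸ km = 1.190×10¹¹ m.
r₂ = 3.084×10⁸ km = 3.084×10¹¹ m.
Transfer ellipse a_t = (r₁ + r₂)/2 = 2.137×10¹¹ m.
At r₁: circular v_c1 = √(μ/r₁) = 33390 m/s; transfer-perihelion v_p = √[μ(2/r₁ − 1/a_t)] = 40120 m/s.
Δv₁ = v_p − v_c1 = 6722 m/s.
= 6.722 km/s.

Δv ≈ 6.72 km/s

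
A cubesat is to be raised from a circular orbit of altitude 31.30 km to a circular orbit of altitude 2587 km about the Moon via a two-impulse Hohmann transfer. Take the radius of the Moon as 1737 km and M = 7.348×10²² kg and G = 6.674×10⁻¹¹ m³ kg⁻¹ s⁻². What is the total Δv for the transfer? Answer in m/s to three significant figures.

μ = GM = 6.674×10⁻¹¹ × 7.348×10²² = 4.904×10¹² m³/s².
r₁ = 1737 + 31.30 = 1768.3 km = 1.7683×10⁶ m.
r₂ = 1737 + 2587 = 4324.0 km = 4.3240×10⁶ m.
Transfer ellipse a_t = (r₁ + r₂)/2 = 3.046×10⁶ m.
At r₁: circular v_c1 = √(μ/r₁) = 1665 m/s; transfer-perilune v_p = √[μ(2/r₁ − 1/a_t)] = 1984 m/s.
Δv₁ = v_p − v_c1 = 318.8 m/s.
At r₂: circular v_c2 = √(μ/r₂) = 1065 m/s; transfer-apolune v_a = √[μ(2/r₂ − 1/a_t)] = 811.4 m/s.
Δv₂ = v_c2 − v_a = 253.6 m/s.
Total Δv = Δv₁ + Δv₂ = 572.3 m/s.

Δv_total ≈ 572 m/s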